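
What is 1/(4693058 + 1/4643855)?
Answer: 4643855/21793880858591 ≈ 2.1308e-7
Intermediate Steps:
1/(4693058 + 1/4643855) = 1/(21793880858591/4643855) = 4643855/21793880858591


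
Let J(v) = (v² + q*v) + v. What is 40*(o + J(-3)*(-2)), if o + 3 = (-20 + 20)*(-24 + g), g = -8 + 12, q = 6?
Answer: 840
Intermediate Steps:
J(v) = v² + 7*v (J(v) = (v² + 6*v) + v = v² + 7*v)
g = 4
o = -3 (o = -3 + (-20 + 20)*(-24 + 4) = -3 + 0*(-20) = -3 + 0 = -3)
40*(o + J(-3)*(-2)) = 40*(-3 - 3*(7 - 3)*(-2)) = 40*(-3 - 3*4*(-2)) = 40*(-3 - 12*(-2)) = 40*(-3 + 24) = 40*21 = 840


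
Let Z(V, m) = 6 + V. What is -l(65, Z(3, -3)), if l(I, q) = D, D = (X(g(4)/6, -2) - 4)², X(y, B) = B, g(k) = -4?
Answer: -36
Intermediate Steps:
D = 36 (D = (-2 - 4)² = (-6)² = 36)
l(I, q) = 36
-l(65, Z(3, -3)) = -1*36 = -36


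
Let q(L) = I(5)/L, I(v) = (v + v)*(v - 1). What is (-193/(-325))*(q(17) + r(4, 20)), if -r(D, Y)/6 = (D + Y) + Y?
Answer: -858464/5525 ≈ -155.38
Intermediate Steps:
r(D, Y) = -12*Y - 6*D (r(D, Y) = -6*((D + Y) + Y) = -6*(D + 2*Y) = -12*Y - 6*D)
I(v) = 2*v*(-1 + v) (I(v) = (2*v)*(-1 + v) = 2*v*(-1 + v))
q(L) = 40/L (q(L) = (2*5*(-1 + 5))/L = (2*5*4)/L = 40/L)
(-193/(-325))*(q(17) + r(4, 20)) = (-193/(-325))*(40/17 + (-12*20 - 6*4)) = (-193*(-1/325))*(40*(1/17) + (-240 - 24)) = 193*(40/17 - 264)/325 = (193/325)*(-4448/17) = -858464/5525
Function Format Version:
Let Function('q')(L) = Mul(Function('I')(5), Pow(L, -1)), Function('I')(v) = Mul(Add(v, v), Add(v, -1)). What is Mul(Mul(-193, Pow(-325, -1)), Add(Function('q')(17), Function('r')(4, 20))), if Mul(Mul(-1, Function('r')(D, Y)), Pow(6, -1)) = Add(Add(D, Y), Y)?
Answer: Rational(-858464, 5525) ≈ -155.38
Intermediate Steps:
Function('r')(D, Y) = Add(Mul(-12, Y), Mul(-6, D)) (Function('r')(D, Y) = Mul(-6, Add(Add(D, Y), Y)) = Mul(-6, Add(D, Mul(2, Y))) = Add(Mul(-12, Y), Mul(-6, D)))
Function('I')(v) = Mul(2, v, Add(-1, v)) (Function('I')(v) = Mul(Mul(2, v), Add(-1, v)) = Mul(2, v, Add(-1, v)))
Function('q')(L) = Mul(40, Pow(L, -1)) (Function('q')(L) = Mul(Mul(2, 5, Add(-1, 5)), Pow(L, -1)) = Mul(Mul(2, 5, 4), Pow(L, -1)) = Mul(40, Pow(L, -1)))
Mul(Mul(-193, Pow(-325, -1)), Add(Function('q')(17), Function('r')(4, 20))) = Mul(Mul(-193, Pow(-325, -1)), Add(Mul(40, Pow(17, -1)), Add(Mul(-12, 20), Mul(-6, 4)))) = Mul(Mul(-193, Rational(-1, 325)), Add(Mul(40, Rational(1, 17)), Add(-240, -24))) = Mul(Rational(193, 325), Add(Rational(40, 17), -264)) = Mul(Rational(193, 325), Rational(-4448, 17)) = Rational(-858464, 5525)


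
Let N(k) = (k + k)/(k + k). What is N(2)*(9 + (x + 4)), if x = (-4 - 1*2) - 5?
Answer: 2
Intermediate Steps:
x = -11 (x = (-4 - 2) - 5 = -6 - 5 = -11)
N(k) = 1 (N(k) = (2*k)/((2*k)) = (2*k)*(1/(2*k)) = 1)
N(2)*(9 + (x + 4)) = 1*(9 + (-11 + 4)) = 1*(9 - 7) = 1*2 = 2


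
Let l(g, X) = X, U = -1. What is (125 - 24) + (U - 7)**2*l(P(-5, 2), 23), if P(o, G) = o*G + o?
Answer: 1573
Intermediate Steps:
P(o, G) = o + G*o (P(o, G) = G*o + o = o + G*o)
(125 - 24) + (U - 7)**2*l(P(-5, 2), 23) = (125 - 24) + (-1 - 7)**2*23 = 101 + (-8)**2*23 = 101 + 64*23 = 101 + 1472 = 1573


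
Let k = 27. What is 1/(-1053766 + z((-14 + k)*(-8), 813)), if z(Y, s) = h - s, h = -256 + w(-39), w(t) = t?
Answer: -1/1054874 ≈ -9.4798e-7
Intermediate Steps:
h = -295 (h = -256 - 39 = -295)
z(Y, s) = -295 - s
1/(-1053766 + z((-14 + k)*(-8), 813)) = 1/(-1053766 + (-295 - 1*813)) = 1/(-1053766 + (-295 - 813)) = 1/(-1053766 - 1108) = 1/(-1054874) = -1/1054874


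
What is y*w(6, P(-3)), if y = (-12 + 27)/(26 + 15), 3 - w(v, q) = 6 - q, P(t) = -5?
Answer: -120/41 ≈ -2.9268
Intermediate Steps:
w(v, q) = -3 + q (w(v, q) = 3 - (6 - q) = 3 + (-6 + q) = -3 + q)
y = 15/41 ≈ 0.36585
y*w(6, P(-3)) = 15*(-3 - 5)/41 = (15/41)*(-8) = -120/41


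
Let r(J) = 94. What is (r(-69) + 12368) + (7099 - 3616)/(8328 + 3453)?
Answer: 16313145/1309 ≈ 12462.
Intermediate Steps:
(r(-69) + 12368) + (7099 - 3616)/(8328 + 3453) = (94 + 12368) + (7099 - 3616)/(8328 + 3453) = 12462 + 3483/11781 = 12462 + 3483*(1/11781) = 12462 + 387/1309 = 16313145/1309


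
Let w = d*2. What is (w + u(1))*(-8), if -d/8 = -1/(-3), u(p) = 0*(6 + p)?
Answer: 128/3 ≈ 42.667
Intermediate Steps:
u(p) = 0
d = -8/3 (d = -(-8)/(-3) = -(-8)*(-1)/3 = -8*⅓ = -8/3 ≈ -2.6667)
w = -16/3 (w = -8/3*2 = -16/3 ≈ -5.3333)
(w + u(1))*(-8) = (-16/3 + 0)*(-8) = -16/3*(-8) = 128/3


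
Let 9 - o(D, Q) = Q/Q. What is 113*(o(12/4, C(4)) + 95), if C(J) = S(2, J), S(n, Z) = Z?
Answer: 11639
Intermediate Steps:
C(J) = J
o(D, Q) = 8 (o(D, Q) = 9 - Q/Q = 9 - 1*1 = 9 - 1 = 8)
113*(o(12/4, C(4)) + 95) = 113*(8 + 95) = 113*103 = 11639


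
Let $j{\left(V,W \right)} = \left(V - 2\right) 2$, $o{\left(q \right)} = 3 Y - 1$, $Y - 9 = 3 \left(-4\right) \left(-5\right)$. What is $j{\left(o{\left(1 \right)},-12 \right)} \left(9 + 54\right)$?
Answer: $25704$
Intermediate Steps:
$Y = 69$ ($Y = 9 + 3 \left(-4\right) \left(-5\right) = 9 - -60 = 9 + 60 = 69$)
$o{\left(q \right)} = 206$ ($o{\left(q \right)} = 3 \cdot 69 - 1 = 207 - 1 = 206$)
$j{\left(V,W \right)} = -4 + 2 V$ ($j{\left(V,W \right)} = \left(-2 + V\right) 2 = -4 + 2 V$)
$j{\left(o{\left(1 \right)},-12 \right)} \left(9 + 54\right) = \left(-4 + 2 \cdot 206\right) \left(9 + 54\right) = \left(-4 + 412\right) 63 = 408 \cdot 63 = 25704$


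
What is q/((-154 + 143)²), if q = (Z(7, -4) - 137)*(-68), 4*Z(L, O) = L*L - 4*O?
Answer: 8211/121 ≈ 67.859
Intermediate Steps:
Z(L, O) = -O + L²/4 (Z(L, O) = (L*L - 4*O)/4 = (L² - 4*O)/4 = -O + L²/4)
q = 8211 (q = ((-1*(-4) + (¼)*7²) - 137)*(-68) = ((4 + (¼)*49) - 137)*(-68) = ((4 + 49/4) - 137)*(-68) = (65/4 - 137)*(-68) = -483/4*(-68) = 8211)
q/((-154 + 143)²) = 8211/((-154 + 143)²) = 8211/((-11)²) = 8211/121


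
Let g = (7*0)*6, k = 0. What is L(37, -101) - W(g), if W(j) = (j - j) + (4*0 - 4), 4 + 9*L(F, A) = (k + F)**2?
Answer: 467/3 ≈ 155.67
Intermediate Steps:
g = 0 (g = 0*6 = 0)
L(F, A) = -4/9 + F**2/9 (L(F, A) = -4/9 + (0 + F)**2/9 = -4/9 + F**2/9)
W(j) = -4 (W(j) = 0 + (0 - 4) = 0 - 4 = -4)
L(37, -101) - W(g) = (-4/9 + (1/9)*37**2) - 1*(-4) = (-4/9 + (1/9)*1369) + 4 = (-4/9 + 1369/9) + 4 = 455/3 + 4 = 467/3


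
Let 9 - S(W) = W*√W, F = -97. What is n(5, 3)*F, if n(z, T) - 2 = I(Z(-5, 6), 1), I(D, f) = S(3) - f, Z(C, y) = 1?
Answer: -970 + 291*√3 ≈ -465.97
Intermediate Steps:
S(W) = 9 - W^(3/2) (S(W) = 9 - W*√W = 9 - W^(3/2))
I(D, f) = 9 - f - 3*√3 (I(D, f) = (9 - 3^(3/2)) - f = (9 - 3*√3) - f = 9 - f - 3*√3)
n(z, T) = 10 - 3*√3 (n(z, T) = 2 + (9 - 1*1 - 3*√3) = 2 + (9 - 1 - 3*√3) = 2 + (8 - 3*√3) = 10 - 3*√3)
n(5, 3)*F = (10 - 3*√3)*(-97) = -970 + 291*√3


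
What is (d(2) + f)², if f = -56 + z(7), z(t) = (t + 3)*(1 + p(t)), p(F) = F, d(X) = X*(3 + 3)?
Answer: 1296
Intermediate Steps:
d(X) = 6*X (d(X) = X*6 = 6*X)
z(t) = (1 + t)*(3 + t) (z(t) = (t + 3)*(1 + t) = (3 + t)*(1 + t) = (1 + t)*(3 + t))
f = 24 (f = -56 + (3 + 7² + 4*7) = -56 + (3 + 49 + 28) = -56 + 80 = 24)
(d(2) + f)² = (6*2 + 24)² = (12 + 24)² = 36² = 1296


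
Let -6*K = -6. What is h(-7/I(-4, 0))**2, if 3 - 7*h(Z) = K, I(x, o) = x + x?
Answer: 4/49 ≈ 0.081633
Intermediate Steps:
I(x, o) = 2*x
K = 1 (K = -1/6*(-6) = 1)
h(Z) = 2/7 (h(Z) = 3/7 - 1/7*1 = 3/7 - 1/7 = 2/7)
h(-7/I(-4, 0))**2 = (2/7)**2 = 4/49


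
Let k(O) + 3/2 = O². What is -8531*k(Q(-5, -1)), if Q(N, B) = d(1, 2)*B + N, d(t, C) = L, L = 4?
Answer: -1356429/2 ≈ -6.7821e+5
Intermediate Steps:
d(t, C) = 4
Q(N, B) = N + 4*B (Q(N, B) = 4*B + N = N + 4*B)
k(O) = -3/2 + O²
-8531*k(Q(-5, -1)) = -8531*(-3/2 + (-5 + 4*(-1))²) = -8531*(-3/2 + (-5 - 4)²) = -8531*(-3/2 + (-9)²) = -8531*(-3/2 + 81) = -8531*159/2 = -1356429/2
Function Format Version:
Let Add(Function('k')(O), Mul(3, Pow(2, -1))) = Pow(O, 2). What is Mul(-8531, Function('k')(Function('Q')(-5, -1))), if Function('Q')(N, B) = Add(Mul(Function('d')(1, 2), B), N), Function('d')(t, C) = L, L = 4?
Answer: Rational(-1356429, 2) ≈ -6.7821e+5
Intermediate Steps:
Function('d')(t, C) = 4
Function('Q')(N, B) = Add(N, Mul(4, B)) (Function('Q')(N, B) = Add(Mul(4, B), N) = Add(N, Mul(4, B)))
Function('k')(O) = Add(Rational(-3, 2), Pow(O, 2))
Mul(-8531, Function('k')(Function('Q')(-5, -1))) = Mul(-8531, Add(Rational(-3, 2), Pow(Add(-5, Mul(4, -1)), 2))) = Mul(-8531, Add(Rational(-3, 2), Pow(Add(-5, -4), 2))) = Mul(-8531, Add(Rational(-3, 2), Pow(-9, 2))) = Mul(-8531, Add(Rational(-3, 2), 81)) = Mul(-8531, Rational(159, 2)) = Rational(-1356429, 2)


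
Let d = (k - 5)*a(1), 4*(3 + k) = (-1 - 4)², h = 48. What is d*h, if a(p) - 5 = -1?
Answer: -336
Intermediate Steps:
k = 13/4 (k = -3 + (-1 - 4)²/4 = -3 + (¼)*(-5)² = -3 + (¼)*25 = -3 + 25/4 = 13/4 ≈ 3.2500)
a(p) = 4 (a(p) = 5 - 1 = 4)
d = -7 (d = (13/4 - 5)*4 = -7/4*4 = -7)
d*h = -7*48 = -336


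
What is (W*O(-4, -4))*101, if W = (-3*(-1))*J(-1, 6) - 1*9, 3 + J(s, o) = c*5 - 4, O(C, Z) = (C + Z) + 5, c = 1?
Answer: 4545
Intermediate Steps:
O(C, Z) = 5 + C + Z
J(s, o) = -2 (J(s, o) = -3 + (1*5 - 4) = -3 + (5 - 4) = -3 + 1 = -2)
W = -15 (W = -3*(-1)*(-2) - 1*9 = 3*(-2) - 9 = -6 - 9 = -15)
(W*O(-4, -4))*101 = -15*(5 - 4 - 4)*101 = -15*(-3)*101 = 45*101 = 4545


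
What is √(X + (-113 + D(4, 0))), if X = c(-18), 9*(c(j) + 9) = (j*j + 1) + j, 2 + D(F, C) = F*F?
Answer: I*√665/3 ≈ 8.5959*I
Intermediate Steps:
D(F, C) = -2 + F² (D(F, C) = -2 + F*F = -2 + F²)
c(j) = -80/9 + j/9 + j²/9 (c(j) = -9 + ((j*j + 1) + j)/9 = -9 + ((j² + 1) + j)/9 = -9 + ((1 + j²) + j)/9 = -9 + (1 + j + j²)/9 = -9 + (⅑ + j/9 + j²/9) = -80/9 + j/9 + j²/9)
X = 226/9 (X = -80/9 + (⅑)*(-18) + (⅑)*(-18)² = -80/9 - 2 + (⅑)*324 = -80/9 - 2 + 36 = 226/9 ≈ 25.111)
√(X + (-113 + D(4, 0))) = √(226/9 + (-113 + (-2 + 4²))) = √(226/9 + (-113 + (-2 + 16))) = √(226/9 + (-113 + 14)) = √(226/9 - 99) = √(-665/9) = I*√665/3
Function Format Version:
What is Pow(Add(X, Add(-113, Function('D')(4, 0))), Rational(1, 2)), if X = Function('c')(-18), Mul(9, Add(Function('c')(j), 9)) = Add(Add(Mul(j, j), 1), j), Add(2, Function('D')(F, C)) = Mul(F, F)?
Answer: Mul(Rational(1, 3), I, Pow(665, Rational(1, 2))) ≈ Mul(8.5959, I)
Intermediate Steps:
Function('D')(F, C) = Add(-2, Pow(F, 2)) (Function('D')(F, C) = Add(-2, Mul(F, F)) = Add(-2, Pow(F, 2)))
Function('c')(j) = Add(Rational(-80, 9), Mul(Rational(1, 9), j), Mul(Rational(1, 9), Pow(j, 2))) (Function('c')(j) = Add(-9, Mul(Rational(1, 9), Add(Add(Mul(j, j), 1), j))) = Add(-9, Mul(Rational(1, 9), Add(Add(Pow(j, 2), 1), j))) = Add(-9, Mul(Rational(1, 9), Add(Add(1, Pow(j, 2)), j))) = Add(-9, Mul(Rational(1, 9), Add(1, j, Pow(j, 2)))) = Add(-9, Add(Rational(1, 9), Mul(Rational(1, 9), j), Mul(Rational(1, 9), Pow(j, 2)))) = Add(Rational(-80, 9), Mul(Rational(1, 9), j), Mul(Rational(1, 9), Pow(j, 2))))
X = Rational(226, 9) (X = Add(Rational(-80, 9), Mul(Rational(1, 9), -18), Mul(Rational(1, 9), Pow(-18, 2))) = Add(Rational(-80, 9), -2, Mul(Rational(1, 9), 324)) = Add(Rational(-80, 9), -2, 36) = Rational(226, 9) ≈ 25.111)
Pow(Add(X, Add(-113, Function('D')(4, 0))), Rational(1, 2)) = Pow(Add(Rational(226, 9), Add(-113, Add(-2, Pow(4, 2)))), Rational(1, 2)) = Pow(Add(Rational(226, 9), Add(-113, Add(-2, 16))), Rational(1, 2)) = Pow(Add(Rational(226, 9), Add(-113, 14)), Rational(1, 2)) = Pow(Add(Rational(226, 9), -99), Rational(1, 2)) = Pow(Rational(-665, 9), Rational(1, 2)) = Mul(Rational(1, 3), I, Pow(665, Rational(1, 2)))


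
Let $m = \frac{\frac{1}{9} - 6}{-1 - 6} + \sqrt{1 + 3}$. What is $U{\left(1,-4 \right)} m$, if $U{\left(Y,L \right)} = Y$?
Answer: $\frac{179}{63} \approx 2.8413$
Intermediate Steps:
$m = \frac{179}{63}$ ($m = \frac{\frac{1}{9} - 6}{-7} + \sqrt{4} = \left(- \frac{53}{9}\right) \left(- \frac{1}{7}\right) + 2 = \frac{53}{63} + 2 = \frac{179}{63} \approx 2.8413$)
$U{\left(1,-4 \right)} m = 1 \cdot \frac{179}{63} = \frac{179}{63}$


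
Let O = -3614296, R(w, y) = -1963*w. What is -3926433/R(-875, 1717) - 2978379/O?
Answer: -1296507550899/886857881000 ≈ -1.4619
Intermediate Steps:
-3926433/R(-875, 1717) - 2978379/O = -3926433/((-1963*(-875))) - 2978379/(-3614296) = -3926433/1717625 - 2978379*(-1/3614296) = -3926433*1/1717625 + 2978379/3614296 = -560919/245375 + 2978379/3614296 = -1296507550899/886857881000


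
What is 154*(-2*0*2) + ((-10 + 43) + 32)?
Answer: 65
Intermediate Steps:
154*(-2*0*2) + ((-10 + 43) + 32) = 154*(0*2) + (33 + 32) = 154*0 + 65 = 0 + 65 = 65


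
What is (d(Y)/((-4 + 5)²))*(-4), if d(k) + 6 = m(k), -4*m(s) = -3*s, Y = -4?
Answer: 36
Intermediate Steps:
m(s) = 3*s/4 (m(s) = -(-3)*s/4 = 3*s/4)
d(k) = -6 + 3*k/4
(d(Y)/((-4 + 5)²))*(-4) = ((-6 + (¾)*(-4))/((-4 + 5)²))*(-4) = ((-6 - 3)/(1²))*(-4) = (-9/1)*(-4) = (1*(-9))*(-4) = -9*(-4) = 36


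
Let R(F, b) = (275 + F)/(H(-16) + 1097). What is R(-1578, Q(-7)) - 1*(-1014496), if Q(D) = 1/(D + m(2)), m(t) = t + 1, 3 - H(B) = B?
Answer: 1132176233/1116 ≈ 1.0145e+6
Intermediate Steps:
H(B) = 3 - B
m(t) = 1 + t
Q(D) = 1/(3 + D) (Q(D) = 1/(D + (1 + 2)) = 1/(D + 3) = 1/(3 + D))
R(F, b) = 275/1116 + F/1116 (R(F, b) = (275 + F)/((3 - 1*(-16)) + 1097) = (275 + F)/((3 + 16) + 1097) = (275 + F)/(19 + 1097) = (275 + F)/1116 = (275 + F)*(1/1116) = 275/1116 + F/1116)
R(-1578, Q(-7)) - 1*(-1014496) = (275/1116 + (1/1116)*(-1578)) - 1*(-1014496) = (275/1116 - 263/186) + 1014496 = -1303/1116 + 1014496 = 1132176233/1116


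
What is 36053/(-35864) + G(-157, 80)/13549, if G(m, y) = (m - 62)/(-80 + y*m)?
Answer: -771800731483/767755710880 ≈ -1.0053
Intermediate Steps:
G(m, y) = (-62 + m)/(-80 + m*y)
36053/(-35864) + G(-157, 80)/13549 = 36053/(-35864) + ((-62 - 157)/(-80 - 157*80))/13549 = 36053*(-1/35864) + (-219/(-80 - 12560))*(1/13549) = -36053/35864 + (-219/(-12640))*(1/13549) = -36053/35864 - 1/12640*(-219)*(1/13549) = -36053/35864 + (219/12640)*(1/13549) = -36053/35864 + 219/171259360 = -771800731483/767755710880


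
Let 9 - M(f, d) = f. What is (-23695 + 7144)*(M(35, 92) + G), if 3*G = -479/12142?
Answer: 5227660935/12142 ≈ 4.3054e+5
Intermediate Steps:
G = -479/36426 (G = (-479/12142)/3 = (-479*1/12142)/3 = (⅓)*(-479/12142) = -479/36426 ≈ -0.013150)
M(f, d) = 9 - f
(-23695 + 7144)*(M(35, 92) + G) = (-23695 + 7144)*((9 - 1*35) - 479/36426) = -16551*((9 - 35) - 479/36426) = -16551*(-26 - 479/36426) = -16551*(-947555/36426) = 5227660935/12142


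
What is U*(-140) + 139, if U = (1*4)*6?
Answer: -3221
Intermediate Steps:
U = 24 (U = 4*6 = 24)
U*(-140) + 139 = 24*(-140) + 139 = -3360 + 139 = -3221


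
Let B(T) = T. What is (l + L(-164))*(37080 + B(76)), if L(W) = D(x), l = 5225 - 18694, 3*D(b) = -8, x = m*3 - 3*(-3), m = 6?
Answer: -1501659740/3 ≈ -5.0055e+8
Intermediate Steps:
x = 27 (x = 6*3 - 3*(-3) = 18 + 9 = 27)
D(b) = -8/3 (D(b) = (⅓)*(-8) = -8/3)
l = -13469
L(W) = -8/3
(l + L(-164))*(37080 + B(76)) = (-13469 - 8/3)*(37080 + 76) = -40415/3*37156 = -1501659740/3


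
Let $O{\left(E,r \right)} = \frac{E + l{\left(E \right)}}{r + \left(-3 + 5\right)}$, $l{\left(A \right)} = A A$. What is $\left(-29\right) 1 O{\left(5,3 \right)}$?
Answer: $-174$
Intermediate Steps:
$l{\left(A \right)} = A^{2}$
$O{\left(E,r \right)} = \frac{E + E^{2}}{2 + r}$ ($O{\left(E,r \right)} = \frac{E + E^{2}}{r + \left(-3 + 5\right)} = \frac{E + E^{2}}{r + 2} = \frac{E + E^{2}}{2 + r}$)
$\left(-29\right) 1 O{\left(5,3 \right)} = \left(-29\right) 1 \frac{5 \left(1 + 5\right)}{2 + 3} = - 29 \cdot 5 \cdot \frac{1}{5} \cdot 6 = \left(-29\right) 6 = -174$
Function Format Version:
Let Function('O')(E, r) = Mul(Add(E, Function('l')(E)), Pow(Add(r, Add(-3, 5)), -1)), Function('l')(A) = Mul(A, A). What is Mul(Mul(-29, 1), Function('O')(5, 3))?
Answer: -174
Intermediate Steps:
Function('l')(A) = Pow(A, 2)
Function('O')(E, r) = Mul(Pow(Add(2, r), -1), Add(E, Pow(E, 2))) (Function('O')(E, r) = Mul(Add(E, Pow(E, 2)), Pow(Add(r, Add(-3, 5)), -1)) = Mul(Add(E, Pow(E, 2)), Pow(Add(r, 2), -1)) = Mul(Add(E, Pow(E, 2)), Pow(Add(2, r), -1)) = Mul(Pow(Add(2, r), -1), Add(E, Pow(E, 2))))
Mul(Mul(-29, 1), Function('O')(5, 3)) = Mul(Mul(-29, 1), Mul(5, Pow(Add(2, 3), -1), Add(1, 5))) = Mul(-29, Mul(5, Pow(5, -1), 6)) = Mul(-29, Mul(5, Rational(1, 5), 6)) = Mul(-29, 6) = -174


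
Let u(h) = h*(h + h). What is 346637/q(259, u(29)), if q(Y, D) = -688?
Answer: -346637/688 ≈ -503.83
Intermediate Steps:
u(h) = 2*h**2 (u(h) = h*(2*h) = 2*h**2)
346637/q(259, u(29)) = 346637/(-688) = 346637*(-1/688) = -346637/688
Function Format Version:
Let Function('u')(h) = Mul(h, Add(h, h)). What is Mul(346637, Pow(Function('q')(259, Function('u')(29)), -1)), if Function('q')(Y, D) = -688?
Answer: Rational(-346637, 688) ≈ -503.83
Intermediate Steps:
Function('u')(h) = Mul(2, Pow(h, 2)) (Function('u')(h) = Mul(h, Mul(2, h)) = Mul(2, Pow(h, 2)))
Mul(346637, Pow(Function('q')(259, Function('u')(29)), -1)) = Mul(346637, Pow(-688, -1)) = Mul(346637, Rational(-1, 688)) = Rational(-346637, 688)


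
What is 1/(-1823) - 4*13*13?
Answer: -1232349/1823 ≈ -676.00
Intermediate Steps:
1/(-1823) - 4*13*13 = -1/1823 - 52*13 = -1/1823 - 676 = -1232349/1823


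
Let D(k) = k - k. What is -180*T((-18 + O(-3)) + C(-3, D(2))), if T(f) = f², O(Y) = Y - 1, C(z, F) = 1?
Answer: -79380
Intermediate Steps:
D(k) = 0
O(Y) = -1 + Y
-180*T((-18 + O(-3)) + C(-3, D(2))) = -180*((-18 + (-1 - 3)) + 1)² = -180*((-18 - 4) + 1)² = -180*(-22 + 1)² = -180*(-21)² = -180*441 = -79380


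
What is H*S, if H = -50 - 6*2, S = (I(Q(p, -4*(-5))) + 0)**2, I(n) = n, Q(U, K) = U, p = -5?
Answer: -1550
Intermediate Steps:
S = 25 (S = (-5 + 0)**2 = (-5)**2 = 25)
H = -62 (H = -50 - 12 = -62)
H*S = -62*25 = -1550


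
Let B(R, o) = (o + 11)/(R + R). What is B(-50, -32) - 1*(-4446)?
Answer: 444621/100 ≈ 4446.2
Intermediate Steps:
B(R, o) = (11 + o)/(2*R) (B(R, o) = (11 + o)/((2*R)) = (11 + o)*(1/(2*R)) = (11 + o)/(2*R))
B(-50, -32) - 1*(-4446) = (½)*(11 - 32)/(-50) - 1*(-4446) = (½)*(-1/50)*(-21) + 4446 = 21/100 + 4446 = 444621/100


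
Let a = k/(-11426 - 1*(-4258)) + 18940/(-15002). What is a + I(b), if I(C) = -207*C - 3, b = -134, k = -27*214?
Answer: 745603932149/26883584 ≈ 27735.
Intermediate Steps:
k = -5778
I(C) = -3 - 207*C
a = -12270091/26883584 (a = -5778/(-11426 - 1*(-4258)) + 18940/(-15002) = -5778/(-11426 + 4258) + 18940*(-1/15002) = -5778/(-7168) - 9470/7501 = -5778*(-1/7168) - 9470/7501 = 2889/3584 - 9470/7501 = -12270091/26883584 ≈ -0.45642)
a + I(b) = -12270091/26883584 + (-3 - 207*(-134)) = -12270091/26883584 + (-3 + 27738) = -12270091/26883584 + 27735 = 745603932149/26883584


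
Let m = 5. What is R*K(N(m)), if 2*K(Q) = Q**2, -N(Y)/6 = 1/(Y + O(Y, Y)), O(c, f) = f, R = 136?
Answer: 612/25 ≈ 24.480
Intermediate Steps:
N(Y) = -3/Y (N(Y) = -6/(Y + Y) = -6*1/(2*Y) = -3/Y)
K(Q) = Q**2/2
R*K(N(m)) = 136*((-3/5)**2/2) = 136*((1/2)*(9/25)) = 136*(9/50) = 612/25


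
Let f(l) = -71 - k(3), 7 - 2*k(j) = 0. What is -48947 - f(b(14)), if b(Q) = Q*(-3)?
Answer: -97745/2 ≈ -48873.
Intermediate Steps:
b(Q) = -3*Q
k(j) = 7/2 (k(j) = 7/2 - 1/2*0 = 7/2 + 0 = 7/2)
f(l) = -149/2 (f(l) = -71 - 1*7/2 = -71 - 7/2 = -149/2)
-48947 - f(b(14)) = -48947 - 1*(-149/2) = -48947 + 149/2 = -97745/2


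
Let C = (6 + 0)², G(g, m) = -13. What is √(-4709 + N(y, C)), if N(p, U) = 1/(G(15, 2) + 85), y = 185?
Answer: I*√678094/12 ≈ 68.622*I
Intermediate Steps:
C = 36 (C = 6² = 36)
N(p, U) = 1/72 (N(p, U) = 1/(-13 + 85) = 1/72)
√(-4709 + N(y, C)) = √(-4709 + 1/72) = √(-339047/72) = I*√678094/12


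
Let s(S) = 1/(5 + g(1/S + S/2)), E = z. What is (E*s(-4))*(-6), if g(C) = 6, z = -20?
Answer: 120/11 ≈ 10.909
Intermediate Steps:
E = -20
s(S) = 1/11 (s(S) = 1/(5 + 6) = 1/11)
(E*s(-4))*(-6) = -20*1/11*(-6) = -20/11*(-6) = 120/11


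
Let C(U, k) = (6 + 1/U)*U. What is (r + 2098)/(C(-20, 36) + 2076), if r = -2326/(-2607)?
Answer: 5471812/5101899 ≈ 1.0725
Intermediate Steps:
C(U, k) = U*(6 + 1/U)
r = 2326/2607 (r = -2326*(-1/2607) = 2326/2607 ≈ 0.89221)
(r + 2098)/(C(-20, 36) + 2076) = (2326/2607 + 2098)/((1 + 6*(-20)) + 2076) = 5471812/(2607*((1 - 120) + 2076)) = 5471812/(2607*(-119 + 2076)) = (5471812/2607)/1957 = (5471812/2607)*(1/1957) = 5471812/5101899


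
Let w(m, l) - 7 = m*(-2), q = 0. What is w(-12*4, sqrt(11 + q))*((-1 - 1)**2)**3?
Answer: 6592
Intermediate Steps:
w(m, l) = 7 - 2*m (w(m, l) = 7 + m*(-2) = 7 - 2*m)
w(-12*4, sqrt(11 + q))*((-1 - 1)**2)**3 = (7 - (-24)*4)*((-1 - 1)**2)**3 = (7 - 2*(-48))*((-2)**2)**3 = (7 + 96)*4**3 = 103*64 = 6592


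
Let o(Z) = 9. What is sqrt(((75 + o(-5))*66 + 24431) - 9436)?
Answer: sqrt(20539) ≈ 143.31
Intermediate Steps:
sqrt(((75 + o(-5))*66 + 24431) - 9436) = sqrt(((75 + 9)*66 + 24431) - 9436) = sqrt((84*66 + 24431) - 9436) = sqrt((5544 + 24431) - 9436) = sqrt(29975 - 9436) = sqrt(20539)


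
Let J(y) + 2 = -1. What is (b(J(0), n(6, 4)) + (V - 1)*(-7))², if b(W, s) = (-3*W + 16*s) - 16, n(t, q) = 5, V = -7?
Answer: 16641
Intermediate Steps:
J(y) = -3 (J(y) = -2 - 1 = -3)
b(W, s) = -16 - 3*W + 16*s
(b(J(0), n(6, 4)) + (V - 1)*(-7))² = ((-16 - 3*(-3) + 16*5) + (-7 - 1)*(-7))² = ((-16 + 9 + 80) - 8*(-7))² = (73 + 56)² = 129² = 16641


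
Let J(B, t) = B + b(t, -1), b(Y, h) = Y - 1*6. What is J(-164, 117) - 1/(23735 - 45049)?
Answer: -1129641/21314 ≈ -53.000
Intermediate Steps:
b(Y, h) = -6 + Y (b(Y, h) = Y - 6 = -6 + Y)
J(B, t) = -6 + B + t (J(B, t) = B + (-6 + t) = -6 + B + t)
J(-164, 117) - 1/(23735 - 45049) = (-6 - 164 + 117) - 1/(23735 - 45049) = -53 - 1/(-21314) = -53 - 1*(-1/21314) = -53 + 1/21314 = -1129641/21314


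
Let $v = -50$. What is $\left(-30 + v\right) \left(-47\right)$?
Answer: $3760$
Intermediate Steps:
$\left(-30 + v\right) \left(-47\right) = \left(-30 - 50\right) \left(-47\right) = \left(-80\right) \left(-47\right) = 3760$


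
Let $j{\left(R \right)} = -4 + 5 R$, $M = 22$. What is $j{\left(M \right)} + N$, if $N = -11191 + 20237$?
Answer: $9152$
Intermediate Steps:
$N = 9046$
$j{\left(M \right)} + N = \left(-4 + 5 \cdot 22\right) + 9046 = \left(-4 + 110\right) + 9046 = 106 + 9046 = 9152$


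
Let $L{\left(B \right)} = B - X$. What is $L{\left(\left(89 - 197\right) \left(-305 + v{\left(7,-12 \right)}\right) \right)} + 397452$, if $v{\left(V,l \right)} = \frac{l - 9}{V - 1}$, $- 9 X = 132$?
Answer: $\frac{1292354}{3} \approx 4.3078 \cdot 10^{5}$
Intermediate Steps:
$X = - \frac{44}{3}$ ($X = \left(- \frac{1}{9}\right) 132 = - \frac{44}{3} \approx -14.667$)
$v{\left(V,l \right)} = \frac{-9 + l}{-1 + V}$
$L{\left(B \right)} = \frac{44}{3} + B$ ($L{\left(B \right)} = B - - \frac{44}{3} = B + \frac{44}{3} = \frac{44}{3} + B$)
$L{\left(\left(89 - 197\right) \left(-305 + v{\left(7,-12 \right)}\right) \right)} + 397452 = \left(\frac{44}{3} + \left(89 - 197\right) \left(-305 + \frac{-9 - 12}{-1 + 7}\right)\right) + 397452 = \left(\frac{44}{3} - 108 \left(-305 + \frac{1}{6} \left(-21\right)\right)\right) + 397452 = \left(\frac{44}{3} - 108 \left(-305 - \frac{7}{2}\right)\right) + 397452 = \left(\frac{44}{3} - -33318\right) + 397452 = \left(\frac{44}{3} + 33318\right) + 397452 = \frac{99998}{3} + 397452 = \frac{1292354}{3}$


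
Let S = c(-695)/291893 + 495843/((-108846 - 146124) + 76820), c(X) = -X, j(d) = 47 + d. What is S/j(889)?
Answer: -1589113039/534864733200 ≈ -0.0029711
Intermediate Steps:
S = -20658469507/7428676850 (S = -1*(-695)/291893 + 495843/((-108846 - 146124) + 76820) = 695*(1/291893) + 495843/(-254970 + 76820) = 695/291893 + 495843/(-178150) = 695/291893 + 495843*(-1/178150) = 695/291893 - 495843/178150 = -20658469507/7428676850 ≈ -2.7809)
S/j(889) = -20658469507/(7428676850*(47 + 889)) = -20658469507/7428676850/936 = -20658469507/7428676850*1/936 = -1589113039/534864733200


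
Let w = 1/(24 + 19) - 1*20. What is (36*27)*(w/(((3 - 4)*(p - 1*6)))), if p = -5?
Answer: -834948/473 ≈ -1765.2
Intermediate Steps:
w = -859/43 (w = 1/43 - 20 = -859/43 ≈ -19.977)
(36*27)*(w/(((3 - 4)*(p - 1*6)))) = (36*27)*(-859*1/((-5 - 1*6)*(3 - 4))/43) = 972*(-859*(-1/(-5 - 6))/43) = 972*(-859/(43*((-1*(-11))))) = 972*(-859/43/11) = 972*(-859/43*1/11) = 972*(-859/473) = -834948/473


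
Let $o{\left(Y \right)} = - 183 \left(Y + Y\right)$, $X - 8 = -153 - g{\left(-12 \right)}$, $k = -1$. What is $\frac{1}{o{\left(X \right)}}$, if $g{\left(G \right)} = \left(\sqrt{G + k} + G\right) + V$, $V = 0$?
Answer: $\frac{133}{6478932} - \frac{i \sqrt{13}}{6478932} \approx 2.0528 \cdot 10^{-5} - 5.565 \cdot 10^{-7} i$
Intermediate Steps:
$g{\left(G \right)} = G + \sqrt{-1 + G}$ ($g{\left(G \right)} = \left(\sqrt{G - 1} + G\right) + 0 = \left(\sqrt{-1 + G} + G\right) + 0 = \left(G + \sqrt{-1 + G}\right) + 0 = G + \sqrt{-1 + G}$)
$X = -133 - i \sqrt{13}$ ($X = 8 - \left(141 + \sqrt{-1 - 12}\right) = 8 - \left(141 + \sqrt{-13}\right) = 8 - \left(141 + i \sqrt{13}\right) = -133 - i \sqrt{13} \approx -133.0 - 3.6056 i$)
$o{\left(Y \right)} = - 366 Y$ ($o{\left(Y \right)} = - 183 \cdot 2 Y = - 366 Y$)
$\frac{1}{o{\left(X \right)}} = \frac{1}{\left(-366\right) \left(-133 - i \sqrt{13}\right)} = \frac{1}{48678 + 366 i \sqrt{13}}$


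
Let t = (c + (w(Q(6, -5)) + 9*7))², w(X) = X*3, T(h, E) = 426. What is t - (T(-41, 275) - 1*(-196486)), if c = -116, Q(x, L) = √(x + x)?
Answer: -193995 - 636*√3 ≈ -1.9510e+5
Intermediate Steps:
Q(x, L) = √2*√x (Q(x, L) = √(2*x) = √2*√x)
w(X) = 3*X
t = (-53 + 6*√3)² (t = (-116 + (3*(√2*√6) + 9*7))² = (-116 + (3*(2*√3) + 63))² = (-116 + (6*√3 + 63))² = (-116 + (63 + 6*√3))² = (-53 + 6*√3)² ≈ 1815.4)
t - (T(-41, 275) - 1*(-196486)) = (2917 - 636*√3) - (426 - 1*(-196486)) = (2917 - 636*√3) - (426 + 196486) = (2917 - 636*√3) - 1*196912 = (2917 - 636*√3) - 196912 = -193995 - 636*√3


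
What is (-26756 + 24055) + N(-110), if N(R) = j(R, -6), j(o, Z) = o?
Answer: -2811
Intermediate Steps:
N(R) = R
(-26756 + 24055) + N(-110) = (-26756 + 24055) - 110 = -2701 - 110 = -2811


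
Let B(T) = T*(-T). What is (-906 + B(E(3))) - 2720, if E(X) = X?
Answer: -3635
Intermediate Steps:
B(T) = -T²
(-906 + B(E(3))) - 2720 = (-906 - 1*3²) - 2720 = (-906 - 1*9) - 2720 = (-906 - 9) - 2720 = -915 - 2720 = -3635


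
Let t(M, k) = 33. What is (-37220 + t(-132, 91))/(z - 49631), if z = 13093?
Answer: 37187/36538 ≈ 1.0178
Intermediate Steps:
(-37220 + t(-132, 91))/(z - 49631) = (-37220 + 33)/(13093 - 49631) = -37187/(-36538) = -37187*(-1/36538) = 37187/36538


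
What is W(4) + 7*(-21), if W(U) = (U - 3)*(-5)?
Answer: -152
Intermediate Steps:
W(U) = 15 - 5*U (W(U) = (-3 + U)*(-5) = 15 - 5*U)
W(4) + 7*(-21) = (15 - 5*4) + 7*(-21) = (15 - 20) - 147 = -5 - 147 = -152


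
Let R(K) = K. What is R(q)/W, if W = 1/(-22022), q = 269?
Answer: -5923918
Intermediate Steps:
W = -1/22022 ≈ -4.5409e-5
R(q)/W = 269/(-1/22022) = 269*(-22022) = -5923918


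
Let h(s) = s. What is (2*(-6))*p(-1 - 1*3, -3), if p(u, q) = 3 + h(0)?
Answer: -36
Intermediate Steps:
p(u, q) = 3 (p(u, q) = 3 + 0 = 3)
(2*(-6))*p(-1 - 1*3, -3) = (2*(-6))*3 = -12*3 = -36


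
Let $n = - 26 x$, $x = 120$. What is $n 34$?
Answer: $-106080$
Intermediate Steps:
$n = -3120$ ($n = \left(-26\right) 120 = -3120$)
$n 34 = \left(-3120\right) 34 = -106080$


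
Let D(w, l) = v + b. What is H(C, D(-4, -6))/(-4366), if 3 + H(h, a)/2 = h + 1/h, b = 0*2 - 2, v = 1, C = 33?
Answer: -991/72039 ≈ -0.013756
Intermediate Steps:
b = -2 (b = 0 - 2 = -2)
D(w, l) = -1 (D(w, l) = 1 - 2 = -1)
H(h, a) = -6 + 2*h + 2/h (H(h, a) = -6 + 2*(h + 1/h) = -6 + (2*h + 2/h) = -6 + 2*h + 2/h)
H(C, D(-4, -6))/(-4366) = (-6 + 2*33 + 2/33)/(-4366) = (-6 + 66 + 2*(1/33))*(-1/4366) = (-6 + 66 + 2/33)*(-1/4366) = (1982/33)*(-1/4366) = -991/72039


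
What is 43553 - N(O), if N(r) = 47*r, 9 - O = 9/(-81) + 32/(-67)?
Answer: 25990705/603 ≈ 43102.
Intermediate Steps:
O = 5782/603 (O = 9 - (9/(-81) + 32/(-67)) = 9 - (9*(-1/81) + 32*(-1/67)) = 9 - (-⅑ - 32/67) = 9 - 1*(-355/603) = 9 + 355/603 = 5782/603 ≈ 9.5887)
43553 - N(O) = 43553 - 47*5782/603 = 43553 - 1*271754/603 = 43553 - 271754/603 = 25990705/603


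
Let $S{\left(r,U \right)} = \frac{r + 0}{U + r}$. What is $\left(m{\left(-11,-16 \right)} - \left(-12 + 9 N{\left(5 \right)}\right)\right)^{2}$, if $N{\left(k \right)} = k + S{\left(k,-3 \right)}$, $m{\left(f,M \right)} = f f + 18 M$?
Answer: $\frac{198025}{4} \approx 49506.0$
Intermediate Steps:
$m{\left(f,M \right)} = f^{2} + 18 M$
$S{\left(r,U \right)} = \frac{r}{U + r}$
$N{\left(k \right)} = k + \frac{k}{-3 + k}$
$\left(m{\left(-11,-16 \right)} - \left(-12 + 9 N{\left(5 \right)}\right)\right)^{2} = \left(\left(\left(-11\right)^{2} + 18 \left(-16\right)\right) + \left(12 - 9 \frac{5 \left(-2 + 5\right)}{-3 + 5}\right)\right)^{2} = \left(\left(121 - 288\right) + \left(12 - 9 \cdot 5 \cdot \frac{1}{2} \cdot 3\right)\right)^{2} = \left(-167 + \left(12 - 9 \cdot 5 \cdot \frac{1}{2} \cdot 3\right)\right)^{2} = \left(-167 + \left(12 - \frac{135}{2}\right)\right)^{2} = \left(-167 - \frac{111}{2}\right)^{2} = \left(- \frac{445}{2}\right)^{2} = \frac{198025}{4}$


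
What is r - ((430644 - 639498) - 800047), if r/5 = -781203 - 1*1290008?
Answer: -9347154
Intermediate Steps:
r = -10356055 (r = 5*(-781203 - 1*1290008) = 5*(-781203 - 1290008) = 5*(-2071211) = -10356055)
r - ((430644 - 639498) - 800047) = -10356055 - ((430644 - 639498) - 800047) = -10356055 - (-208854 - 800047) = -10356055 - 1*(-1008901) = -10356055 + 1008901 = -9347154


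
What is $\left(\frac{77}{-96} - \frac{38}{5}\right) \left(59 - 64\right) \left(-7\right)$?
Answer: $- \frac{28231}{96} \approx -294.07$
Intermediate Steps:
$\left(\frac{77}{-96} - \frac{38}{5}\right) \left(59 - 64\right) \left(-7\right) = \left(77 \left(- \frac{1}{96}\right) - \frac{38}{5}\right) \left(59 - 64\right) \left(-7\right) = \left(- \frac{77}{96} - \frac{38}{5}\right) \left(-5\right) \left(-7\right) = \left(- \frac{4033}{480}\right) \left(-5\right) \left(-7\right) = \frac{4033}{96} \left(-7\right) = - \frac{28231}{96}$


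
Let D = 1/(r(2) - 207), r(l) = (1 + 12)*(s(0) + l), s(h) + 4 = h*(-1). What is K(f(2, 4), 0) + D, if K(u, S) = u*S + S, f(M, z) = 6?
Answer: -1/233 ≈ -0.0042918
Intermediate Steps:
s(h) = -4 - h (s(h) = -4 + h*(-1) = -4 - h)
K(u, S) = S + S*u (K(u, S) = S*u + S = S + S*u)
r(l) = -52 + 13*l (r(l) = (1 + 12)*((-4 - 1*0) + l) = 13*((-4 + 0) + l) = 13*(-4 + l) = -52 + 13*l)
D = -1/233 (D = 1/((-52 + 13*2) - 207) = 1/((-52 + 26) - 207) = 1/(-26 - 207) = 1/(-233) = -1/233 ≈ -0.0042918)
K(f(2, 4), 0) + D = 0*(1 + 6) - 1/233 = 0*7 - 1/233 = 0 - 1/233 = -1/233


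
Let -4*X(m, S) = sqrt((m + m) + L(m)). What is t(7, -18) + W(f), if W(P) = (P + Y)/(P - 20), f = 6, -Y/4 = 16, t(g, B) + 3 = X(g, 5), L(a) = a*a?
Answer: 8/7 - 3*sqrt(7)/4 ≈ -0.84146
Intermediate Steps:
L(a) = a**2
X(m, S) = -sqrt(m**2 + 2*m)/4 (X(m, S) = -sqrt((m + m) + m**2)/4 = -sqrt(2*m + m**2)/4 = -sqrt(m**2 + 2*m)/4)
t(g, B) = -3 - sqrt(g*(2 + g))/4
Y = -64 (Y = -4*16 = -64)
W(P) = (-64 + P)/(-20 + P) (W(P) = (P - 64)/(P - 20) = (-64 + P)/(-20 + P))
t(7, -18) + W(f) = (-3 - sqrt(7)*sqrt(2 + 7)/4) + (-64 + 6)/(-20 + 6) = (-3 - 3*sqrt(7)/4) - 58/(-14) = (-3 - 3*sqrt(7)/4) - 1/14*(-58) = (-3 - 3*sqrt(7)/4) + 29/7 = 8/7 - 3*sqrt(7)/4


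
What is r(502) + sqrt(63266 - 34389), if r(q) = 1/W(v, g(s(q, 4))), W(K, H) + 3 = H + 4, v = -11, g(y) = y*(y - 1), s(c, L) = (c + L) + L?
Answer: 1/259591 + sqrt(28877) ≈ 169.93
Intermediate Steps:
s(c, L) = c + 2*L (s(c, L) = (L + c) + L = c + 2*L)
g(y) = y*(-1 + y)
W(K, H) = 1 + H (W(K, H) = -3 + (H + 4) = -3 + (4 + H) = 1 + H)
r(q) = 1/(1 + (7 + q)*(8 + q)) (r(q) = 1/(1 + (q + 2*4)*(-1 + (q + 2*4))) = 1/(1 + (q + 8)*(-1 + (q + 8))) = 1/(1 + (8 + q)*(-1 + (8 + q))) = 1/(1 + (8 + q)*(7 + q)) = 1/(1 + (7 + q)*(8 + q)))
r(502) + sqrt(63266 - 34389) = 1/(1 + (7 + 502)*(8 + 502)) + sqrt(63266 - 34389) = 1/(1 + 509*510) + sqrt(28877) = 1/(1 + 259590) + sqrt(28877) = 1/259591 + sqrt(28877)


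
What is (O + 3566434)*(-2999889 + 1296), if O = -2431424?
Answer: -3403433040930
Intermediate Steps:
(O + 3566434)*(-2999889 + 1296) = (-2431424 + 3566434)*(-2999889 + 1296) = 1135010*(-2998593) = -3403433040930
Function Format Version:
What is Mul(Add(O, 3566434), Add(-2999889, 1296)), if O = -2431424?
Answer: -3403433040930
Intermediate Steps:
Mul(Add(O, 3566434), Add(-2999889, 1296)) = Mul(Add(-2431424, 3566434), Add(-2999889, 1296)) = Mul(1135010, -2998593) = -3403433040930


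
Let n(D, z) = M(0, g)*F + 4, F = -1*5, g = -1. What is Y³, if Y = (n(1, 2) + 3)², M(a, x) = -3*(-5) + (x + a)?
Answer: 62523502209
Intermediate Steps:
F = -5
M(a, x) = 15 + a + x (M(a, x) = 15 + (a + x) = 15 + a + x)
n(D, z) = -66 (n(D, z) = (15 + 0 - 1)*(-5) + 4 = 14*(-5) + 4 = -70 + 4 = -66)
Y = 3969 (Y = (-66 + 3)² = (-63)² = 3969)
Y³ = 3969³ = 62523502209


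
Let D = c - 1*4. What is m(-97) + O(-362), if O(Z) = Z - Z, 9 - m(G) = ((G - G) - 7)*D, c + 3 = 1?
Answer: -33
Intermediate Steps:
c = -2 (c = -3 + 1 = -2)
D = -6 (D = -2 - 1*4 = -2 - 4 = -6)
m(G) = -33 (m(G) = 9 - ((G - G) - 7)*(-6) = 9 - (0 - 7)*(-6) = 9 - (-7)*(-6) = 9 - 1*42 = 9 - 42 = -33)
O(Z) = 0
m(-97) + O(-362) = -33 + 0 = -33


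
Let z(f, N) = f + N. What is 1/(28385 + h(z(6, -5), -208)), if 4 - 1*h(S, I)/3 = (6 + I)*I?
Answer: -1/97651 ≈ -1.0241e-5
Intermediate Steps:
z(f, N) = N + f
h(S, I) = 12 - 3*I*(6 + I) (h(S, I) = 12 - 3*(6 + I)*I = 12 - 3*I*(6 + I))
1/(28385 + h(z(6, -5), -208)) = 1/(28385 + (12 - 18*(-208) - 3*(-208)²)) = 1/(28385 + (12 + 3744 - 3*43264)) = 1/(28385 + (12 + 3744 - 129792)) = 1/(28385 - 126036) = 1/(-97651) = -1/97651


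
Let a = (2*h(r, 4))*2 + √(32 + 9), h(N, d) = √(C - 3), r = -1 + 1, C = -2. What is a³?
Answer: (√41 + 4*I*√5)³ ≈ -1274.2 + 384.6*I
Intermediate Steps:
r = 0
h(N, d) = I*√5 (h(N, d) = √(-2 - 3) = √(-5) = I*√5)
a = √41 + 4*I*√5 (a = (2*(I*√5))*2 + √(32 + 9) = (2*I*√5)*2 + √41 = 4*I*√5 + √41 = √41 + 4*I*√5 ≈ 6.4031 + 8.9443*I)
a³ = (√41 + 4*I*√5)³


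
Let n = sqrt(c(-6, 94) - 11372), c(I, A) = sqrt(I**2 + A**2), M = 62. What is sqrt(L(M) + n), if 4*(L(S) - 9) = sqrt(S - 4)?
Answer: sqrt(36 + sqrt(58) + 4*I*sqrt(2)*sqrt(5686 - sqrt(2218)))/2 ≈ 7.6701 + 6.9228*I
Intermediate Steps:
c(I, A) = sqrt(A**2 + I**2)
n = sqrt(-11372 + 2*sqrt(2218)) (n = sqrt(sqrt(94**2 + (-6)**2) - 11372) = sqrt(sqrt(8836 + 36) - 11372) = sqrt(sqrt(8872) - 11372) = sqrt(2*sqrt(2218) - 11372) = sqrt(-11372 + 2*sqrt(2218)) ≈ 106.2*I)
L(S) = 9 + sqrt(-4 + S)/4 (L(S) = 9 + sqrt(S - 4)/4 = 9 + sqrt(-4 + S)/4)
sqrt(L(M) + n) = sqrt((9 + sqrt(-4 + 62)/4) + sqrt(-11372 + 2*sqrt(2218))) = sqrt((9 + sqrt(58)/4) + sqrt(-11372 + 2*sqrt(2218))) = sqrt(9 + sqrt(-11372 + 2*sqrt(2218)) + sqrt(58)/4)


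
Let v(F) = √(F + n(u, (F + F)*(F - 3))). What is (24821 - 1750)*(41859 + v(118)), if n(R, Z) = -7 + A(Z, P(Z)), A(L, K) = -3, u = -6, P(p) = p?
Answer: 965728989 + 138426*√3 ≈ 9.6597e+8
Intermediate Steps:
n(R, Z) = -10 (n(R, Z) = -7 - 3 = -10)
v(F) = √(-10 + F) (v(F) = √(F - 10) = √(-10 + F))
(24821 - 1750)*(41859 + v(118)) = (24821 - 1750)*(41859 + √(-10 + 118)) = 23071*(41859 + √108) = 23071*(41859 + 6*√3) = 965728989 + 138426*√3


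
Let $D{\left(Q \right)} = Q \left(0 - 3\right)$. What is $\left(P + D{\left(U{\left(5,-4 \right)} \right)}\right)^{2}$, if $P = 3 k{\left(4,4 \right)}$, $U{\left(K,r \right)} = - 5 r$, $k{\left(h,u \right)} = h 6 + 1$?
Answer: $225$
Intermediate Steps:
$k{\left(h,u \right)} = 1 + 6 h$ ($k{\left(h,u \right)} = 6 h + 1 = 1 + 6 h$)
$D{\left(Q \right)} = - 3 Q$ ($D{\left(Q \right)} = Q \left(-3\right) = - 3 Q$)
$P = 75$ ($P = 3 \left(1 + 6 \cdot 4\right) = 3 \left(1 + 24\right) = 3 \cdot 25 = 75$)
$\left(P + D{\left(U{\left(5,-4 \right)} \right)}\right)^{2} = \left(75 - 3 \left(\left(-5\right) \left(-4\right)\right)\right)^{2} = \left(75 - 60\right)^{2} = 15^{2} = 225$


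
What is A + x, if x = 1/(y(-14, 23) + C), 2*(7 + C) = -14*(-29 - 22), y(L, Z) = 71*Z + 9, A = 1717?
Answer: 3420265/1992 ≈ 1717.0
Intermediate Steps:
y(L, Z) = 9 + 71*Z
C = 350 (C = -7 + (-14*(-29 - 22))/2 = -7 + (-14*(-51))/2 = -7 + (½)*714 = -7 + 357 = 350)
x = 1/1992 (x = 1/((9 + 71*23) + 350) = 1/((9 + 1633) + 350) = 1/(1642 + 350) = 1/1992 ≈ 0.00050201)
A + x = 1717 + 1/1992 = 3420265/1992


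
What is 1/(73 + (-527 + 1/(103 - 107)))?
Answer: -4/1817 ≈ -0.0022014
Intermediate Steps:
1/(73 + (-527 + 1/(103 - 107))) = 1/(73 + (-527 + 1/(-4))) = 1/(73 + (-527 - ¼)) = 1/(73 - 2109/4) = 1/(-1817/4) = -4/1817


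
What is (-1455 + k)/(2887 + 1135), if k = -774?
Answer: -2229/4022 ≈ -0.55420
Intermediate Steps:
(-1455 + k)/(2887 + 1135) = (-1455 - 774)/(2887 + 1135) = -2229/4022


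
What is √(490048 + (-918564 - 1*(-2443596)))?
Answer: 2*√503770 ≈ 1419.5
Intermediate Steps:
√(490048 + (-918564 - 1*(-2443596))) = √(490048 + (-918564 + 2443596)) = √(490048 + 1525032) = √2015080 = 2*√503770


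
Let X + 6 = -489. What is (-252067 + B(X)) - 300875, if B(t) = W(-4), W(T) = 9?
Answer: -552933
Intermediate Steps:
X = -495 (X = -6 - 489 = -495)
B(t) = 9
(-252067 + B(X)) - 300875 = (-252067 + 9) - 300875 = -252058 - 300875 = -552933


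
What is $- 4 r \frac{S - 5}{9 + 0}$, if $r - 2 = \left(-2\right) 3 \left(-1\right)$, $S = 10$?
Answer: $- \frac{160}{9} \approx -17.778$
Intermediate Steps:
$r = 8$ ($r = 2 + \left(-2\right) 3 \left(-1\right) = 2 - -6 = 2 + 6 = 8$)
$- 4 r \frac{S - 5}{9 + 0} = \left(-4\right) 8 \frac{10 - 5}{9 + 0} = - 32 \cdot \frac{5}{9} = - 32 \cdot 5 \cdot \frac{1}{9} = \left(-32\right) \frac{5}{9} = - \frac{160}{9}$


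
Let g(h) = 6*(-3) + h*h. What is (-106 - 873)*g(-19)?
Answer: -335797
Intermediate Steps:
g(h) = -18 + h²
(-106 - 873)*g(-19) = (-106 - 873)*(-18 + (-19)²) = -979*(-18 + 361) = -979*343 = -335797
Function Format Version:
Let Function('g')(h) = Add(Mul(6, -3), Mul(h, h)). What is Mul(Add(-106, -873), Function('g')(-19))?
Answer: -335797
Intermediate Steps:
Function('g')(h) = Add(-18, Pow(h, 2))
Mul(Add(-106, -873), Function('g')(-19)) = Mul(Add(-106, -873), Add(-18, Pow(-19, 2))) = Mul(-979, Add(-18, 361)) = Mul(-979, 343) = -335797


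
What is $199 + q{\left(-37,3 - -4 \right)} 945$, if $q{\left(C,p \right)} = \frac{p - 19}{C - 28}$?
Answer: $\frac{4855}{13} \approx 373.46$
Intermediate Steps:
$q{\left(C,p \right)} = \frac{-19 + p}{-28 + C}$
$199 + q{\left(-37,3 - -4 \right)} 945 = 199 + \frac{-19 + \left(3 - -4\right)}{-28 - 37} \cdot 945 = 199 + \frac{-19 + \left(3 + 4\right)}{-65} \cdot 945 = 199 + - \frac{-19 + 7}{65} \cdot 945 = 199 + \left(- \frac{1}{65}\right) \left(-12\right) 945 = 199 + \frac{12}{65} \cdot 945 = 199 + \frac{2268}{13} = \frac{4855}{13}$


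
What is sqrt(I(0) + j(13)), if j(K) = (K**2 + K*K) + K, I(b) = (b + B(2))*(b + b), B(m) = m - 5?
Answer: 3*sqrt(39) ≈ 18.735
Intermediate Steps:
B(m) = -5 + m
I(b) = 2*b*(-3 + b) (I(b) = (b + (-5 + 2))*(b + b) = (b - 3)*(2*b) = (-3 + b)*(2*b) = 2*b*(-3 + b))
j(K) = K + 2*K**2 (j(K) = (K**2 + K**2) + K = 2*K**2 + K = K + 2*K**2)
sqrt(I(0) + j(13)) = sqrt(2*0*(-3 + 0) + 13*(1 + 2*13)) = sqrt(2*0*(-3) + 13*(1 + 26)) = sqrt(0 + 13*27) = sqrt(0 + 351) = sqrt(351) = 3*sqrt(39)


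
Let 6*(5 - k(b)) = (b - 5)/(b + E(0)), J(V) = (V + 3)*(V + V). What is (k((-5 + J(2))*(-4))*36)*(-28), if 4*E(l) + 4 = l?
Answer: -296520/61 ≈ -4861.0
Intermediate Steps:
E(l) = -1 + l/4
J(V) = 2*V*(3 + V) (J(V) = (3 + V)*(2*V) = 2*V*(3 + V))
k(b) = 5 - (-5 + b)/(6*(-1 + b)) (k(b) = 5 - (b - 5)/(6*(b + (-1 + (¼)*0))) = 5 - (-5 + b)/(6*(b + (-1 + 0))) = 5 - (-5 + b)/(6*(b - 1)) = 5 - (-5 + b)/(6*(-1 + b)))
(k((-5 + J(2))*(-4))*36)*(-28) = (((-25 + 29*((-5 + 2*2*(3 + 2))*(-4)))/(6*(-1 + (-5 + 2*2*(3 + 2))*(-4))))*36)*(-28) = (((-25 + 29*((-5 + 2*2*5)*(-4)))/(6*(-1 + (-5 + 2*2*5)*(-4))))*36)*(-28) = (((-25 + 29*((-5 + 20)*(-4)))/(6*(-1 + (-5 + 20)*(-4))))*36)*(-28) = (((-25 + 29*(15*(-4)))/(6*(-1 + 15*(-4))))*36)*(-28) = (((-25 + 29*(-60))/(6*(-1 - 60)))*36)*(-28) = (((⅙)*(-25 - 1740)/(-61))*36)*(-28) = (((⅙)*(-1/61)*(-1765))*36)*(-28) = ((1765/366)*36)*(-28) = (10590/61)*(-28) = -296520/61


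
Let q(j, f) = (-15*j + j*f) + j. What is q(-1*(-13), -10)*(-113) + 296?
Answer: 35552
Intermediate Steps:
q(j, f) = -14*j + f*j (q(j, f) = (-15*j + f*j) + j = -14*j + f*j)
q(-1*(-13), -10)*(-113) + 296 = ((-1*(-13))*(-14 - 10))*(-113) + 296 = (13*(-24))*(-113) + 296 = -312*(-113) + 296 = 35256 + 296 = 35552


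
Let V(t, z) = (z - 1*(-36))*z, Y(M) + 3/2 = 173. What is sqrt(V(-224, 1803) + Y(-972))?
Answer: sqrt(13263554)/2 ≈ 1821.0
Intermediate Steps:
Y(M) = 343/2 (Y(M) = -3/2 + 173 = 343/2)
V(t, z) = z*(36 + z) (V(t, z) = (z + 36)*z = (36 + z)*z = z*(36 + z))
sqrt(V(-224, 1803) + Y(-972)) = sqrt(1803*(36 + 1803) + 343/2) = sqrt(1803*1839 + 343/2) = sqrt(3315717 + 343/2) = sqrt(6631777/2) = sqrt(13263554)/2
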